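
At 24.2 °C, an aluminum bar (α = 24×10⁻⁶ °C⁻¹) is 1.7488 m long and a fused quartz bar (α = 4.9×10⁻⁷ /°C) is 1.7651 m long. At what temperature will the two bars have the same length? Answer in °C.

L₁(1 + α₁ΔT) = L₂(1 + α₂ΔT) ⇒ ΔT = (L₂ − L₁)/(α₁L₁ − α₂L₂)
L₂ − L₁ = 1.7651 − 1.7488 = 1.63×10⁻² m
α₁L₁ − α₂L₂ = 24×10⁻⁶×1.7488 − 4.9×10⁻⁷×1.7651 = 4.1106301×10⁻⁵ m/K
ΔT = 1.63×10⁻² / 4.1106301×10⁻⁵ = 396.533 K
T = 24.2 + 396.533 = 420.733 °C

T = 420.7 °C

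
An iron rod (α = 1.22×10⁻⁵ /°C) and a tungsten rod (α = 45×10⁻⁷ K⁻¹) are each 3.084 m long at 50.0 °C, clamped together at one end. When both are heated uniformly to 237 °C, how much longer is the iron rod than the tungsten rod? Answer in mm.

ΔT = 187.0 K
iron: ΔL = 1.22×10⁻⁵ × 3.084 m × 187.0 = 7.0358×10⁻³ m = 7.0358 mm
tungsten: ΔL = 45×10⁻⁷ × 3.084 m × 187.0 = 2.5952×10⁻³ m = 2.5952 mm
difference = 7.0358 − 2.5952 = 4.4406 mm

4.44 mm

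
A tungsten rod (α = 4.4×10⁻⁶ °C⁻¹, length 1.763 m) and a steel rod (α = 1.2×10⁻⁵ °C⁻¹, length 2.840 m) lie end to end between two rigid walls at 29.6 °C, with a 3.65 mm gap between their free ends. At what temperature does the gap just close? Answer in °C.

T = 117 °C

Gap closes when ΔL₁ + ΔL₂ = 3.65 mm = 3.65×10⁻³ m
(α₁L₁ + α₂L₂)ΔT = g
α₁L₁ + α₂L₂ = 4.4×10⁻⁶×1.763 + 1.2×10⁻⁵×2.840 = 4.18372×10⁻⁵ m/K
ΔT = 3.65×10⁻³ / 4.18372×10⁻⁵ = 87.24 K
T = 29.6 + 87.24 = 116.84 °C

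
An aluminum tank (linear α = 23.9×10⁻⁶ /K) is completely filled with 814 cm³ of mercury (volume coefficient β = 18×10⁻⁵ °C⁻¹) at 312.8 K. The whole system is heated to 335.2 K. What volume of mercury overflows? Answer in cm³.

1.97 cm³

The tank also expands: β_container ≈ 3α = 7.17×10⁻⁵ /K
Net overflow = V₀(β_liq − 3α_cont)ΔT
β − 3α = 1.80×10⁻⁴ − 7.17×10⁻⁵ = 1.083×10⁻⁴ /K; ΔT = 22.4 K
ΔV = 814 × 1.083×10⁻⁴ × 22.4 = 1.97 cm³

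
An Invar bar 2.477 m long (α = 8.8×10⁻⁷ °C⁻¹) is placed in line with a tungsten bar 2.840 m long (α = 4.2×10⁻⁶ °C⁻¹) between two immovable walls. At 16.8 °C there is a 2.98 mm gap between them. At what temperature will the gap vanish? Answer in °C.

T = 228 °C

Gap closes when ΔL₁ + ΔL₂ = 2.98 mm = 2.98×10⁻³ m
(α₁L₁ + α₂L₂)ΔT = g
α₁L₁ + α₂L₂ = 8.8×10⁻⁷×2.477 + 4.2×10⁻⁶×2.840 = 1.410776×10⁻⁵ m/K
ΔT = 2.98×10⁻³ / 1.410776×10⁻⁵ = 211.23 K
T = 16.8 + 211.23 = 228.03 °C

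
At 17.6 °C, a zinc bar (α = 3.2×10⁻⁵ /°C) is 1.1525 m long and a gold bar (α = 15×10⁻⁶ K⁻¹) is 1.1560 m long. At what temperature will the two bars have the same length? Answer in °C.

T = 196.7 °C

Equal length when α₁L₁ΔT − α₂L₂ΔT = L₂ − L₁ = 3.50×10⁻³ m
α₁L₁ = 3.688×10⁻⁵, α₂L₂ = 1.734×10⁻⁵ → Δ(αL) = 1.954×10⁻⁵ m/K
ΔT = 3.50×10⁻³ / 1.954×10⁻⁵ = 179.120 K, so T = 17.6 + 179.120 = 196.720 °C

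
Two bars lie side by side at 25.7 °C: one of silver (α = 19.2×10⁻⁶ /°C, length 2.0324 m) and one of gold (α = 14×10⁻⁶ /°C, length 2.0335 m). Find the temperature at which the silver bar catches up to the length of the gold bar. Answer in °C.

L₁(1 + α₁ΔT) = L₂(1 + α₂ΔT) ⇒ ΔT = (L₂ − L₁)/(α₁L₁ − α₂L₂)
L₂ − L₁ = 2.0335 − 2.0324 = 1.10×10⁻³ m
α₁L₁ − α₂L₂ = 19.2×10⁻⁶×2.0324 − 14×10⁻⁶×2.0335 = 1.055308×10⁻⁵ m/K
ΔT = 1.10×10⁻³ / 1.055308×10⁻⁵ = 104.235 K
T = 25.7 + 104.235 = 129.935 °C

T = 129.9 °C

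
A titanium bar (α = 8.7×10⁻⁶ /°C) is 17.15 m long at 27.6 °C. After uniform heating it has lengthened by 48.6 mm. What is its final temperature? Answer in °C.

ΔL = αL₀ΔT ⇒ ΔT = ΔL / (αL₀)
ΔT = 48.6×10⁻³ m / (8.7×10⁻⁶ × 17.15 m) = 325.73 K
T = 27.6 + 325.73 = 353.33 °C

T = 353 °C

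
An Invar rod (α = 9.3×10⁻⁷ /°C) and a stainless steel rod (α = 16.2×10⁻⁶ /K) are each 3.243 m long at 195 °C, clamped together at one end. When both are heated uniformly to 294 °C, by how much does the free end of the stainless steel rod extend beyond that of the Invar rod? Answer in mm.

4.90 mm

ΔT = 99 K
Invar: ΔL = 9.3×10⁻⁷ × 3.243 m × 99 = 2.9858×10⁻⁴ m = 0.29858 mm
stainless steel: ΔL = 16.2×10⁻⁶ × 3.243 m × 99 = 5.2011×10⁻³ m = 5.2011 mm
difference = 5.2011 − 0.29858 = 4.90252 mm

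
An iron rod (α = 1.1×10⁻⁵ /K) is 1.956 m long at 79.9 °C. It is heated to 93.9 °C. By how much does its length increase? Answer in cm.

|ΔT| = |93.9 − 79.9| = 14.0 K
ΔL = αL₀ΔT = (1.1×10⁻⁵)(1.956)(14.0) = 3.01×10⁻⁴ m

ΔL = 0.0301 cm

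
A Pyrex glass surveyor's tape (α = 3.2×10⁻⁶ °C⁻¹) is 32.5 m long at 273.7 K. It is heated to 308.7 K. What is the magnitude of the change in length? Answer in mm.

|ΔT| = |308.7 − 273.7| = 35.0 K
ΔL = αL₀ΔT = (3.2×10⁻⁶)(32.5)(35.0) = 3.64×10⁻³ m

ΔL = 3.64 mm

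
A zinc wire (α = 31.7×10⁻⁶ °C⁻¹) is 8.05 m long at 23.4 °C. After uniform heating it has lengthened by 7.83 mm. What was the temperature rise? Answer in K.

ΔL = αL₀ΔT ⇒ ΔT = ΔL / (αL₀)
ΔT = 7.83×10⁻³ m / (31.7×10⁻⁶ × 8.05 m) = 30.684 K

ΔT = 30.7 K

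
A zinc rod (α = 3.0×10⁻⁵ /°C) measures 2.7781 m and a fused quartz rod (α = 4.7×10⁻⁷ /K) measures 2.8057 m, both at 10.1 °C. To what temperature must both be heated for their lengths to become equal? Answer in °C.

T = 346.6 °C

L₁(1 + α₁ΔT) = L₂(1 + α₂ΔT) ⇒ ΔT = (L₂ − L₁)/(α₁L₁ − α₂L₂)
L₂ − L₁ = 2.8057 − 2.7781 = 2.76×10⁻² m
α₁L₁ − α₂L₂ = 3.0×10⁻⁵×2.7781 − 4.7×10⁻⁷×2.8057 = 8.2024321×10⁻⁵ m/K
ΔT = 2.76×10⁻² / 8.2024321×10⁻⁵ = 336.486 K
T = 10.1 + 336.486 = 346.586 °C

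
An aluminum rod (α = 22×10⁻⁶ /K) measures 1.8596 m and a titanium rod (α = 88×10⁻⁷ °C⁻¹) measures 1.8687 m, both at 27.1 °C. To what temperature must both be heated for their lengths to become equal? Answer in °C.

T = 399.0 °C

Equal length when α₁L₁ΔT − α₂L₂ΔT = L₂ − L₁ = 9.10×10⁻³ m
α₁L₁ = 4.09112×10⁻⁵, α₂L₂ = 1.644456×10⁻⁵ → Δ(αL) = 2.446664×10⁻⁵ m/K
ΔT = 9.10×10⁻³ / 2.446664×10⁻⁵ = 371.935 K, so T = 27.1 + 371.935 = 399.035 °C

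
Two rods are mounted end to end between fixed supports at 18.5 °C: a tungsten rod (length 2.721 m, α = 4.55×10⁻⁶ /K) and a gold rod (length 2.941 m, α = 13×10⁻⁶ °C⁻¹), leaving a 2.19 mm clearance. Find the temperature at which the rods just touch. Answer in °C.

Gap closes when ΔL₁ + ΔL₂ = 2.19 mm = 2.19×10⁻³ m
(α₁L₁ + α₂L₂)ΔT = g
α₁L₁ + α₂L₂ = 4.55×10⁻⁶×2.721 + 13×10⁻⁶×2.941 = 5.061355×10⁻⁵ m/K
ΔT = 2.19×10⁻³ / 5.061355×10⁻⁵ = 43.269 K
T = 18.5 + 43.269 = 61.769 °C

T = 61.8 °C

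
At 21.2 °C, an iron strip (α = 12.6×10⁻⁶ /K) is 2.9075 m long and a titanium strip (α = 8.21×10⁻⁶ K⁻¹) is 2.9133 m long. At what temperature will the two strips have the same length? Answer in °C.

Equal length when α₁L₁ΔT − α₂L₂ΔT = L₂ − L₁ = 5.80×10⁻³ m
α₁L₁ = 3.66345×10⁻⁵, α₂L₂ = 2.3918193×10⁻⁵ → Δ(αL) = 1.2716307×10⁻⁵ m/K
ΔT = 5.80×10⁻³ / 1.2716307×10⁻⁵ = 456.107 K, so T = 21.2 + 456.107 = 477.307 °C

T = 477.3 °C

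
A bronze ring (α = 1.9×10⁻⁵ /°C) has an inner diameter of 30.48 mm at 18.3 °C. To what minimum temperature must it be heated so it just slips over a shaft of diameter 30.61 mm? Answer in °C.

T = 243 °C

Required Δd = 30.61 − 30.48 = 0.13 mm
Δd = αd₀ΔT ⇒ ΔT = Δd/(αd₀) = 0.13 / (1.9×10⁻⁵ × 30.48) = 224.48 K
T_min = 18.3 + 224.48 = 242.78 °C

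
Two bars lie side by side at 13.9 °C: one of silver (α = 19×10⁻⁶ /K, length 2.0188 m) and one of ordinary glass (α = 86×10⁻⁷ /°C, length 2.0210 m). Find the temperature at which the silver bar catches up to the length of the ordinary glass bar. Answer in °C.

T = 118.8 °C

Equal length when α₁L₁ΔT − α₂L₂ΔT = L₂ − L₁ = 2.20×10⁻³ m
α₁L₁ = 3.83572×10⁻⁵, α₂L₂ = 1.73806×10⁻⁵ → Δ(αL) = 2.09766×10⁻⁵ m/K
ΔT = 2.20×10⁻³ / 2.09766×10⁻⁵ = 104.879 K, so T = 13.9 + 104.879 = 118.779 °C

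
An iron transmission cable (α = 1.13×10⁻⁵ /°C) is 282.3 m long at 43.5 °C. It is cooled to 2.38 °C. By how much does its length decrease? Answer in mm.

|ΔT| = |2.38 − 43.5| = 41.12 K
ΔL = αL₀ΔT = (1.13×10⁻⁵)(282.3)(41.12) = 1.31×10⁻¹ m

ΔL = 131 mm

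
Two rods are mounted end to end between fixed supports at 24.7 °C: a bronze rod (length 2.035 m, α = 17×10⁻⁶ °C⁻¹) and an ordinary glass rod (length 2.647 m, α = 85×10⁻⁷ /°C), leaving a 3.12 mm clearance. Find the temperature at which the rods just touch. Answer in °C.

T = 79.3 °C

α₁L₁ = 3.4595×10⁻⁵ m/K, α₂L₂ = 2.24995×10⁻⁵ m/K → total 5.70945×10⁻⁵ m/K
ΔT = g/(α₁L₁+α₂L₂) = 3.12×10⁻³ / 5.70945×10⁻⁵ = 54.646 K
T = 24.7 + 54.646 = 79.346 °C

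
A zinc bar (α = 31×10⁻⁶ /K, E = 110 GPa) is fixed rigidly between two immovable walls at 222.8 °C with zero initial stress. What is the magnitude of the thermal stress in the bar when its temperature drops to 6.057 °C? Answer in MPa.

σ = 739 MPa

Fully constrained: the free strain ε = αΔT is blocked, so σ = Eε = EαΔT.
|ΔT| = 216.743 K
σ = 110×10⁹ × 31×10⁻⁶ × 216.743 = 7.39×10⁸ Pa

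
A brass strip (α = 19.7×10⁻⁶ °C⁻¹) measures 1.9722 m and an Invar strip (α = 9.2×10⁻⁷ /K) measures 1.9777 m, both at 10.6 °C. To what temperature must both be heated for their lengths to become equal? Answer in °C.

T = 159.1 °C

Equal length when α₁L₁ΔT − α₂L₂ΔT = L₂ − L₁ = 5.50×10⁻³ m
α₁L₁ = 3.885234×10⁻⁵, α₂L₂ = 1.819484×10⁻⁶ → Δ(αL) = 3.7032856×10⁻⁵ m/K
ΔT = 5.50×10⁻³ / 3.7032856×10⁻⁵ = 148.517 K, so T = 10.6 + 148.517 = 159.117 °C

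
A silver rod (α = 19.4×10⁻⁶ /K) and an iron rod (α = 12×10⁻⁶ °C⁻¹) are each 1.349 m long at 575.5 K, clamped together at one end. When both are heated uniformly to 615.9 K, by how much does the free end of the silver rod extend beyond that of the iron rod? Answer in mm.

0.403 mm

ΔT = 40.4 K
silver: ΔL = 19.4×10⁻⁶ × 1.349 m × 40.4 = 1.0573×10⁻³ m = 1.0573 mm
iron: ΔL = 12×10⁻⁶ × 1.349 m × 40.4 = 6.5400×10⁻⁴ m = 0.65400 mm
difference = 1.0573 − 0.65400 = 0.4033 mm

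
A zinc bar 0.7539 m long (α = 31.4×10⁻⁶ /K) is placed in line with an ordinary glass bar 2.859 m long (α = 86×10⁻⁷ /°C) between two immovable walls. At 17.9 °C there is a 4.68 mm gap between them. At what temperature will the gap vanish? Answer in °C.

Gap closes when ΔL₁ + ΔL₂ = 4.68 mm = 4.68×10⁻³ m
(α₁L₁ + α₂L₂)ΔT = g
α₁L₁ + α₂L₂ = 31.4×10⁻⁶×0.7539 + 86×10⁻⁷×2.859 = 4.825986×10⁻⁵ m/K
ΔT = 4.68×10⁻³ / 4.825986×10⁻⁵ = 96.98 K
T = 17.9 + 96.98 = 114.88 °C

T = 115 °C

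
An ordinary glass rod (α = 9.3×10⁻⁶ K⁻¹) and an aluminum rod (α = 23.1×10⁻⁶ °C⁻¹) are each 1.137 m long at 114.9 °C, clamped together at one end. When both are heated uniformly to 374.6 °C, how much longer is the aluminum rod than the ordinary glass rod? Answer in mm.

4.07 mm

ΔT = 259.7 K
ordinary glass: ΔL = 9.3×10⁻⁶ × 1.137 m × 259.7 = 2.7461×10⁻³ m = 2.7461 mm
aluminum: ΔL = 23.1×10⁻⁶ × 1.137 m × 259.7 = 6.8209×10⁻³ m = 6.8209 mm
difference = 6.8209 − 2.7461 = 4.0748 mm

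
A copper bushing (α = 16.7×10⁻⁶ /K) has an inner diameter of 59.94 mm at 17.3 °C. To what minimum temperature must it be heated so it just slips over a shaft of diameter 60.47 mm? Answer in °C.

Required Δd = 60.47 − 59.94 = 0.53 mm
Δd = αd₀ΔT ⇒ ΔT = Δd/(αd₀) = 0.53 / (16.7×10⁻⁶ × 59.94) = 529.47 K
T_min = 17.3 + 529.47 = 546.77 °C

T = 547 °C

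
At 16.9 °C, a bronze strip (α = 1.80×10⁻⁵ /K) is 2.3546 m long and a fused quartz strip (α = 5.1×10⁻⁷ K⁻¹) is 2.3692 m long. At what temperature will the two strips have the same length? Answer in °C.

T = 371.5 °C

L₁(1 + α₁ΔT) = L₂(1 + α₂ΔT) ⇒ ΔT = (L₂ − L₁)/(α₁L₁ − α₂L₂)
L₂ − L₁ = 2.3692 − 2.3546 = 1.46×10⁻² m
α₁L₁ − α₂L₂ = 1.80×10⁻⁵×2.3546 − 5.1×10⁻⁷×2.3692 = 4.1174508×10⁻⁵ m/K
ΔT = 1.46×10⁻² / 4.1174508×10⁻⁵ = 354.588 K
T = 16.9 + 354.588 = 371.488 °C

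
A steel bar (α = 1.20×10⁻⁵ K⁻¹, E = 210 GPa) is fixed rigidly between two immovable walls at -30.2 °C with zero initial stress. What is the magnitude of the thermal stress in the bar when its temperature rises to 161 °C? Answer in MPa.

Fully constrained: the free strain ε = αΔT is blocked, so σ = Eε = EαΔT.
|ΔT| = 191.2 K
σ = 210×10⁹ × 1.20×10⁻⁵ × 191.2 = 4.82×10⁸ Pa

σ = 482 MPa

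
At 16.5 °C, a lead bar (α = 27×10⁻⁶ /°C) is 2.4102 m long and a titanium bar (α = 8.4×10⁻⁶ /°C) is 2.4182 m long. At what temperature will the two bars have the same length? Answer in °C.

Equal length when α₁L₁ΔT − α₂L₂ΔT = L₂ − L₁ = 8.00×10⁻³ m
α₁L₁ = 6.50754×10⁻⁵, α₂L₂ = 2.031288×10⁻⁵ → Δ(αL) = 4.476252×10⁻⁵ m/K
ΔT = 8.00×10⁻³ / 4.476252×10⁻⁵ = 178.721 K, so T = 16.5 + 178.721 = 195.221 °C

T = 195.2 °C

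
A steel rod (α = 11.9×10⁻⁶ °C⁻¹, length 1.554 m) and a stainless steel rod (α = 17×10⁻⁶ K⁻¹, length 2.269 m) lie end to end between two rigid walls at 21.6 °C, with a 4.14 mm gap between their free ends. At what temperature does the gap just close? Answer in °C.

T = 94.1 °C

α₁L₁ = 1.84926×10⁻⁵ m/K, α₂L₂ = 3.8573×10⁻⁵ m/K → total 5.70656×10⁻⁵ m/K
ΔT = g/(α₁L₁+α₂L₂) = 4.14×10⁻³ / 5.70656×10⁻⁵ = 72.548 K
T = 21.6 + 72.548 = 94.148 °C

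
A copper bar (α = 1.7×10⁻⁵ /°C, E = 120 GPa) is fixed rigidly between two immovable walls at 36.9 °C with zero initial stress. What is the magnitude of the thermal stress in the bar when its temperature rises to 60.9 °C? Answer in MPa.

σ = 49.0 MPa

Fully constrained: the free strain ε = αΔT is blocked, so σ = Eε = EαΔT.
|ΔT| = 24.0 K
σ = 120×10⁹ × 1.7×10⁻⁵ × 24.0 = 4.90×10⁷ Pa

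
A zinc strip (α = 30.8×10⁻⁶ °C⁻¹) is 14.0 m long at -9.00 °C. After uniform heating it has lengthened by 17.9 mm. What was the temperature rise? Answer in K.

ΔT = 41.5 K

ΔL = αL₀ΔT ⇒ ΔT = ΔL / (αL₀)
ΔT = 17.9×10⁻³ m / (30.8×10⁻⁶ × 14.0 m) = 41.512 K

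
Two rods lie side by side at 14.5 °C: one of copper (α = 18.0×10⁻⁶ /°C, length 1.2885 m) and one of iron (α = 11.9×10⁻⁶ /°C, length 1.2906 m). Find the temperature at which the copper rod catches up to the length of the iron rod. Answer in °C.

L₁(1 + α₁ΔT) = L₂(1 + α₂ΔT) ⇒ ΔT = (L₂ − L₁)/(α₁L₁ − α₂L₂)
L₂ − L₁ = 1.2906 − 1.2885 = 2.10×10⁻³ m
α₁L₁ − α₂L₂ = 18.0×10⁻⁶×1.2885 − 11.9×10⁻⁶×1.2906 = 7.83486×10⁻⁶ m/K
ΔT = 2.10×10⁻³ / 7.83486×10⁻⁶ = 268.033 K
T = 14.5 + 268.033 = 282.533 °C

T = 282.5 °C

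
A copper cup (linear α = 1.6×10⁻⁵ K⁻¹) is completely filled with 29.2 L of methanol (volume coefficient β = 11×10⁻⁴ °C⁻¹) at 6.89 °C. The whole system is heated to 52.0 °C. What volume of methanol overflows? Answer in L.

The cup also expands: β_container ≈ 3α = 4.8×10⁻⁵ /K
Net overflow = V₀(β_liq − 3α_cont)ΔT
β − 3α = 1.10×10⁻³ − 4.8×10⁻⁵ = 1.052×10⁻³ /K; ΔT = 45.11 K
ΔV = 29.2 × 1.052×10⁻³ × 45.11 = 1.39 L

1.39 L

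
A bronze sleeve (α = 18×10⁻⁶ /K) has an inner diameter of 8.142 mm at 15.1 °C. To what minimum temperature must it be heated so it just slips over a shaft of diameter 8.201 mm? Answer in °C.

Required Δd = 8.201 − 8.142 = 0.059 mm
Δd = αd₀ΔT ⇒ ΔT = Δd/(αd₀) = 0.059 / (18×10⁻⁶ × 8.142) = 402.58 K
T_min = 15.1 + 402.58 = 417.68 °C

T = 418 °C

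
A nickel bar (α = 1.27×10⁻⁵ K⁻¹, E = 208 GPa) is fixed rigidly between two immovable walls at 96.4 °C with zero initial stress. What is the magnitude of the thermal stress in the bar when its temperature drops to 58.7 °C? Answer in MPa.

Fully constrained: the free strain ε = αΔT is blocked, so σ = Eε = EαΔT.
|ΔT| = 37.7 K
σ = 208×10⁹ × 1.27×10⁻⁵ × 37.7 = 9.96×10⁷ Pa

σ = 99.6 MPa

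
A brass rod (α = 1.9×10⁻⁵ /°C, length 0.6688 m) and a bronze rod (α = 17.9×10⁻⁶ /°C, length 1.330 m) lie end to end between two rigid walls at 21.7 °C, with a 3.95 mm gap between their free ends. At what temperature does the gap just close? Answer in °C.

T = 130 °C

Gap closes when ΔL₁ + ΔL₂ = 3.95 mm = 3.95×10⁻³ m
(α₁L₁ + α₂L₂)ΔT = g
α₁L₁ + α₂L₂ = 1.9×10⁻⁵×0.6688 + 17.9×10⁻⁶×1.330 = 3.65142×10⁻⁵ m/K
ΔT = 3.95×10⁻³ / 3.65142×10⁻⁵ = 108.18 K
T = 21.7 + 108.18 = 129.88 °C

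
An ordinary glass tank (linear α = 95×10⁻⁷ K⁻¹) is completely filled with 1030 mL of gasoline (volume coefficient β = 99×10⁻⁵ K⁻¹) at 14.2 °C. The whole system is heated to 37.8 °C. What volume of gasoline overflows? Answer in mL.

The tank also expands: β_container ≈ 3α = 2.85×10⁻⁵ /K
Net overflow = V₀(β_liq − 3α_cont)ΔT
β − 3α = 9.90×10⁻⁴ − 2.85×10⁻⁵ = 9.615×10⁻⁴ /K; ΔT = 23.6 K
ΔV = 1030 × 9.615×10⁻⁴ × 23.6 = 23.4 mL

23.4 mL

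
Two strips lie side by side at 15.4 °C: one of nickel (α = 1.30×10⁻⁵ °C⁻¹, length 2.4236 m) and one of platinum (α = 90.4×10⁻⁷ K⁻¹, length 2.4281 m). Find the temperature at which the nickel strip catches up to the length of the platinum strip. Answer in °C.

Equal length when α₁L₁ΔT − α₂L₂ΔT = L₂ − L₁ = 4.50×10⁻³ m
α₁L₁ = 3.15068×10⁻⁵, α₂L₂ = 2.1950024×10⁻⁵ → Δ(αL) = 9.556776×10⁻⁶ m/K
ΔT = 4.50×10⁻³ / 9.556776×10⁻⁶ = 470.870 K, so T = 15.4 + 470.870 = 486.270 °C

T = 486.3 °C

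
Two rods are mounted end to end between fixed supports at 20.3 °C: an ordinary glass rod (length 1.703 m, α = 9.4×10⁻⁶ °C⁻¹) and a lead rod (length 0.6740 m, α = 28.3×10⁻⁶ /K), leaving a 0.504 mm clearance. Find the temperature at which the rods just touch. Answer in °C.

α₁L₁ = 1.60082×10⁻⁵ m/K, α₂L₂ = 1.90742×10⁻⁵ m/K → total 3.50824×10⁻⁵ m/K
ΔT = g/(α₁L₁+α₂L₂) = 5.04×10⁻⁴ / 3.50824×10⁻⁵ = 14.366 K
T = 20.3 + 14.366 = 34.666 °C

T = 34.7 °C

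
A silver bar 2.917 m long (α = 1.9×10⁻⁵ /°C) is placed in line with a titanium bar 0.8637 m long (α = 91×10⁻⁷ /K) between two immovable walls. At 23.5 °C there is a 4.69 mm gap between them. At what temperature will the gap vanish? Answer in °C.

Gap closes when ΔL₁ + ΔL₂ = 4.69 mm = 4.69×10⁻³ m
(α₁L₁ + α₂L₂)ΔT = g
α₁L₁ + α₂L₂ = 1.9×10⁻⁵×2.917 + 91×10⁻⁷×0.8637 = 6.328267×10⁻⁵ m/K
ΔT = 4.69×10⁻³ / 6.328267×10⁻⁵ = 74.112 K
T = 23.5 + 74.112 = 97.612 °C

T = 97.6 °C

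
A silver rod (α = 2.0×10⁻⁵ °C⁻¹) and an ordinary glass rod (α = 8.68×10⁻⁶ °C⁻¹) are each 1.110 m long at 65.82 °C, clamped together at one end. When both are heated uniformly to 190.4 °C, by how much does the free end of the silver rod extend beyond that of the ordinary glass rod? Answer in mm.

1.57 mm

ΔT = 124.58 K
silver: ΔL = 2.0×10⁻⁵ × 1.110 m × 124.58 = 2.7657×10⁻³ m = 2.7657 mm
ordinary glass: ΔL = 8.68×10⁻⁶ × 1.110 m × 124.58 = 1.2003×10⁻³ m = 1.2003 mm
difference = 2.7657 − 1.2003 = 1.5654 mm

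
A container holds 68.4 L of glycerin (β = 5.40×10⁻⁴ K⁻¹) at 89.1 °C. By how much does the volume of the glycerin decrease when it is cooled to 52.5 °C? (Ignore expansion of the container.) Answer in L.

ΔV = 1.35 L

|ΔT| = |52.5 − 89.1| = 36.6 K
ΔV = βV₀ΔT = (5.40×10⁻⁴)(68.4)(36.6) = 1.35 L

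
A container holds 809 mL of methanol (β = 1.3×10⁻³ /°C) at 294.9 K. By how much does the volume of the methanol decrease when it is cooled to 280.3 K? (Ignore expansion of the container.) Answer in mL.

ΔV = 15.4 mL

|ΔT| = |280.3 − 294.9| = 14.6 K
ΔV = βV₀ΔT = (1.3×10⁻³)(809)(14.6) = 15.4 mL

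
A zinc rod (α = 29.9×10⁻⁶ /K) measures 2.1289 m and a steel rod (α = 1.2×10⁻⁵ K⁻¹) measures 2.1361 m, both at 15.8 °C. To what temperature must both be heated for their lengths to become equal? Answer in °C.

T = 205.2 °C

Equal length when α₁L₁ΔT − α₂L₂ΔT = L₂ − L₁ = 7.20×10⁻³ m
α₁L₁ = 6.365411×10⁻⁵, α₂L₂ = 2.56332×10⁻⁵ → Δ(αL) = 3.802091×10⁻⁵ m/K
ΔT = 7.20×10⁻³ / 3.802091×10⁻⁵ = 189.369 K, so T = 15.8 + 189.369 = 205.169 °C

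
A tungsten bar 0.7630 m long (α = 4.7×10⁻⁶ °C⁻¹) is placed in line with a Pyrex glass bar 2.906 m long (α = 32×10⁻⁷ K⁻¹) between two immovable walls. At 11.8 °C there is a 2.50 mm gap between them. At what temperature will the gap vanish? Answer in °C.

Gap closes when ΔL₁ + ΔL₂ = 2.50 mm = 2.50×10⁻³ m
(α₁L₁ + α₂L₂)ΔT = g
α₁L₁ + α₂L₂ = 4.7×10⁻⁶×0.7630 + 32×10⁻⁷×2.906 = 1.28853×10⁻⁵ m/K
ΔT = 2.50×10⁻³ / 1.28853×10⁻⁵ = 194.02 K
T = 11.8 + 194.02 = 205.82 °C

T = 206 °C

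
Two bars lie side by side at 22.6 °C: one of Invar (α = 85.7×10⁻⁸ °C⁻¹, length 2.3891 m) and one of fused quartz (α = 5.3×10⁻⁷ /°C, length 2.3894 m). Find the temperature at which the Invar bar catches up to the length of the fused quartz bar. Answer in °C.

Equal length when α₁L₁ΔT − α₂L₂ΔT = L₂ − L₁ = 3.00×10⁻⁴ m
α₁L₁ = 2.0474587×10⁻⁶, α₂L₂ = 1.266382×10⁻⁶ → Δ(αL) = 7.810767×10⁻⁷ m/K
ΔT = 3.00×10⁻⁴ / 7.810767×10⁻⁷ = 384.085 K, so T = 22.6 + 384.085 = 406.685 °C

T = 406.7 °C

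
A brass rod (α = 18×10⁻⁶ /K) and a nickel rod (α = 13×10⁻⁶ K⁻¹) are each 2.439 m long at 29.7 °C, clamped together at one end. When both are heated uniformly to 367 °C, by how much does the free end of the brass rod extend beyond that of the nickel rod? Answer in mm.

4.11 mm

ΔT = 337.3 K
brass: ΔL = 18×10⁻⁶ × 2.439 m × 337.3 = 1.4808×10⁻² m = 14.808 mm
nickel: ΔL = 13×10⁻⁶ × 2.439 m × 337.3 = 1.0695×10⁻² m = 10.695 mm
difference = 14.808 − 10.695 = 4.113 mm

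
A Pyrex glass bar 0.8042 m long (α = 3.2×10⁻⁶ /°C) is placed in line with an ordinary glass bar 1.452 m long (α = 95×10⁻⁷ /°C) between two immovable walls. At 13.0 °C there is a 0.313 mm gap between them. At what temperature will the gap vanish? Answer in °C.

Gap closes when ΔL₁ + ΔL₂ = 0.313 mm = 3.13×10⁻⁴ m
(α₁L₁ + α₂L₂)ΔT = g
α₁L₁ + α₂L₂ = 3.2×10⁻⁶×0.8042 + 95×10⁻⁷×1.452 = 1.636744×10⁻⁵ m/K
ΔT = 3.13×10⁻⁴ / 1.636744×10⁻⁵ = 19.123 K
T = 13.0 + 19.123 = 32.123 °C

T = 32.1 °C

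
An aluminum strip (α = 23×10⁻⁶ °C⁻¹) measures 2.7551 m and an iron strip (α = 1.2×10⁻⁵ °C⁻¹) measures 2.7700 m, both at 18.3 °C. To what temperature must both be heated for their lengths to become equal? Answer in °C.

T = 512.9 °C

Equal length when α₁L₁ΔT − α₂L₂ΔT = L₂ − L₁ = 1.49×10⁻² m
α₁L₁ = 6.33673×10⁻⁵, α₂L₂ = 3.324×10⁻⁵ → Δ(αL) = 3.01273×10⁻⁵ m/K
ΔT = 1.49×10⁻² / 3.01273×10⁻⁵ = 494.568 K, so T = 18.3 + 494.568 = 512.868 °C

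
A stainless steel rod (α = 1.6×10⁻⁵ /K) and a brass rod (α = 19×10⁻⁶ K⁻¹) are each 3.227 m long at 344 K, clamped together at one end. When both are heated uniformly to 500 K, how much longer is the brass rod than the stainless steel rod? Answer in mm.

ΔT = 156 K
stainless steel: ΔL = 1.6×10⁻⁵ × 3.227 m × 156 = 8.0546×10⁻³ m = 8.0546 mm
brass: ΔL = 19×10⁻⁶ × 3.227 m × 156 = 9.5648×10⁻³ m = 9.5648 mm
difference = 9.5648 − 8.0546 = 1.5102 mm

1.51 mm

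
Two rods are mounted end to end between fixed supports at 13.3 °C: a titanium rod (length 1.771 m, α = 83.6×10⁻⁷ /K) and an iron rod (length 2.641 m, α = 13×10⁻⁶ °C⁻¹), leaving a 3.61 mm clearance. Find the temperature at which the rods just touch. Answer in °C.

Gap closes when ΔL₁ + ΔL₂ = 3.61 mm = 3.61×10⁻³ m
(α₁L₁ + α₂L₂)ΔT = g
α₁L₁ + α₂L₂ = 83.6×10⁻⁷×1.771 + 13×10⁻⁶×2.641 = 4.913856×10⁻⁵ m/K
ΔT = 3.61×10⁻³ / 4.913856×10⁻⁵ = 73.466 K
T = 13.3 + 73.466 = 86.766 °C

T = 86.8 °C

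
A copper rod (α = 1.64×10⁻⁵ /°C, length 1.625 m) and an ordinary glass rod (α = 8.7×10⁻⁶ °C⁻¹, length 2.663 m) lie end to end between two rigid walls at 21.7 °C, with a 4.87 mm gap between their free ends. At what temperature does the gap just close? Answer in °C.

Gap closes when ΔL₁ + ΔL₂ = 4.87 mm = 4.87×10⁻³ m
(α₁L₁ + α₂L₂)ΔT = g
α₁L₁ + α₂L₂ = 1.64×10⁻⁵×1.625 + 8.7×10⁻⁶×2.663 = 4.98181×10⁻⁵ m/K
ΔT = 4.87×10⁻³ / 4.98181×10⁻⁵ = 97.76 K
T = 21.7 + 97.76 = 119.46 °C

T = 119 °C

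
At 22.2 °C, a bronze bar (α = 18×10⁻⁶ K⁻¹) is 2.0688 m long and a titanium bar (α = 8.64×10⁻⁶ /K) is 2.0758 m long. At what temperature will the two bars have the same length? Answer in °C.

Equal length when α₁L₁ΔT − α₂L₂ΔT = L₂ − L₁ = 7.00×10⁻³ m
α₁L₁ = 3.72384×10⁻⁵, α₂L₂ = 1.7934912×10⁻⁵ → Δ(αL) = 1.9303488×10⁻⁵ m/K
ΔT = 7.00×10⁻³ / 1.9303488×10⁻⁵ = 362.629 K, so T = 22.2 + 362.629 = 384.829 °C

T = 384.8 °C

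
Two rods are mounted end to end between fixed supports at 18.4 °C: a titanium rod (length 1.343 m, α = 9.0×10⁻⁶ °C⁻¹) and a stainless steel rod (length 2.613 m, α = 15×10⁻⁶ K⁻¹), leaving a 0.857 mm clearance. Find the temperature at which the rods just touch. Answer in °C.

T = 35.1 °C

α₁L₁ = 1.2087×10⁻⁵ m/K, α₂L₂ = 3.9195×10⁻⁵ m/K → total 5.1282×10⁻⁵ m/K
ΔT = g/(α₁L₁+α₂L₂) = 8.57×10⁻⁴ / 5.1282×10⁻⁵ = 16.712 K
T = 18.4 + 16.712 = 35.112 °C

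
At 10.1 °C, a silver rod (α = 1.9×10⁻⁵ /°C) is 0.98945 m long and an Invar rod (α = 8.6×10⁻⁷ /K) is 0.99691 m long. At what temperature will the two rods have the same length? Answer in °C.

T = 425.9 °C

Equal length when α₁L₁ΔT − α₂L₂ΔT = L₂ − L₁ = 7.46×10⁻³ m
α₁L₁ = 1.879955×10⁻⁵, α₂L₂ = 8.573426×10⁻⁷ → Δ(αL) = 1.79422074×10⁻⁵ m/K
ΔT = 7.46×10⁻³ / 1.79422074×10⁻⁵ = 415.779 K, so T = 10.1 + 415.779 = 425.879 °C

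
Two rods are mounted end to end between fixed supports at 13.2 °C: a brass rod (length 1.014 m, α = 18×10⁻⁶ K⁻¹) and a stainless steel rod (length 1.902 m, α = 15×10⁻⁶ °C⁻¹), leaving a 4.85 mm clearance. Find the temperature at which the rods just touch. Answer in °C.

Gap closes when ΔL₁ + ΔL₂ = 4.85 mm = 4.85×10⁻³ m
(α₁L₁ + α₂L₂)ΔT = g
α₁L₁ + α₂L₂ = 18×10⁻⁶×1.014 + 15×10⁻⁶×1.902 = 4.6782×10⁻⁵ m/K
ΔT = 4.85×10⁻³ / 4.6782×10⁻⁵ = 103.67 K
T = 13.2 + 103.67 = 116.87 °C

T = 117 °C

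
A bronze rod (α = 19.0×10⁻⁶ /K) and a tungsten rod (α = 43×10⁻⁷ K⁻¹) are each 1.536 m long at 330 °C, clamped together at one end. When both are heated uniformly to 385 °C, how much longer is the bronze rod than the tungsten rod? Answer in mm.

ΔT = 55 K
bronze: ΔL = 19.0×10⁻⁶ × 1.536 m × 55 = 1.6051×10⁻³ m = 1.6051 mm
tungsten: ΔL = 43×10⁻⁷ × 1.536 m × 55 = 3.6326×10⁻⁴ m = 0.36326 mm
difference = 1.6051 − 0.36326 = 1.24184 mm

1.24 mm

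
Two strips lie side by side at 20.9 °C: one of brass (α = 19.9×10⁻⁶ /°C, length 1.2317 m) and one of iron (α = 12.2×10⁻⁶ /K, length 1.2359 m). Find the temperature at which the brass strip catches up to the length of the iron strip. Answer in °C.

Equal length when α₁L₁ΔT − α₂L₂ΔT = L₂ − L₁ = 4.20×10⁻³ m
α₁L₁ = 2.451083×10⁻⁵, α₂L₂ = 1.507798×10⁻⁵ → Δ(αL) = 9.43285×10⁻⁶ m/K
ΔT = 4.20×10⁻³ / 9.43285×10⁻⁶ = 445.252 K, so T = 20.9 + 445.252 = 466.152 °C

T = 466.2 °C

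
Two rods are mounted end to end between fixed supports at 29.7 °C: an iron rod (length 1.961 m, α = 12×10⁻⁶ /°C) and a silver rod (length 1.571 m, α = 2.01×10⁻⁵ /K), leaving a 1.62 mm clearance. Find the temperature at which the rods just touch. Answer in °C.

α₁L₁ = 2.3532×10⁻⁵ m/K, α₂L₂ = 3.15771×10⁻⁵ m/K → total 5.51091×10⁻⁵ m/K
ΔT = g/(α₁L₁+α₂L₂) = 1.62×10⁻³ / 5.51091×10⁻⁵ = 29.396 K
T = 29.7 + 29.396 = 59.096 °C

T = 59.1 °C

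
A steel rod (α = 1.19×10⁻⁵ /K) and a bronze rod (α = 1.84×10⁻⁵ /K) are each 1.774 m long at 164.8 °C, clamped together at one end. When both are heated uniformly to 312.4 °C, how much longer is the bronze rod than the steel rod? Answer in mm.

ΔT = 147.6 K
steel: ΔL = 1.19×10⁻⁵ × 1.774 m × 147.6 = 3.1159×10⁻³ m = 3.1159 mm
bronze: ΔL = 1.84×10⁻⁵ × 1.774 m × 147.6 = 4.8179×10⁻³ m = 4.8179 mm
difference = 4.8179 − 3.1159 = 1.7020 mm

1.70 mm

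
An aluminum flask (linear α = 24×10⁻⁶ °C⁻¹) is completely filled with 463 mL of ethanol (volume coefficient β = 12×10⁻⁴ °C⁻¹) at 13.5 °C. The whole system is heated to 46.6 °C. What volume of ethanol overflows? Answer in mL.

17.3 mL

The flask also expands: β_container ≈ 3α = 7.2×10⁻⁵ /K
Net overflow = V₀(β_liq − 3α_cont)ΔT
β − 3α = 1.20×10⁻³ − 7.2×10⁻⁵ = 1.128×10⁻³ /K; ΔT = 33.1 K
ΔV = 463 × 1.128×10⁻³ × 33.1 = 17.3 mL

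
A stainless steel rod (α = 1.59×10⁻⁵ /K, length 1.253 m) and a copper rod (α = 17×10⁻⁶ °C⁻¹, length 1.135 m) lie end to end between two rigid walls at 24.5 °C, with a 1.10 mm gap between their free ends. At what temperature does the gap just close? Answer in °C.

T = 52.5 °C

α₁L₁ = 1.99227×10⁻⁵ m/K, α₂L₂ = 1.9295×10⁻⁵ m/K → total 3.92177×10⁻⁵ m/K
ΔT = g/(α₁L₁+α₂L₂) = 1.10×10⁻³ / 3.92177×10⁻⁵ = 28.049 K
T = 24.5 + 28.049 = 52.549 °C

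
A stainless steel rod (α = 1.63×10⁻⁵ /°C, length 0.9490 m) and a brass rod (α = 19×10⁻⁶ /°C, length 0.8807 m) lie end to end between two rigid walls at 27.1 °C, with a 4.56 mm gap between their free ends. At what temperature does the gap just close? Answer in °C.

T = 169 °C

α₁L₁ = 1.54687×10⁻⁵ m/K, α₂L₂ = 1.67333×10⁻⁵ m/K → total 3.2202×10⁻⁵ m/K
ΔT = g/(α₁L₁+α₂L₂) = 4.56×10⁻³ / 3.2202×10⁻⁵ = 141.61 K
T = 27.1 + 141.61 = 168.71 °C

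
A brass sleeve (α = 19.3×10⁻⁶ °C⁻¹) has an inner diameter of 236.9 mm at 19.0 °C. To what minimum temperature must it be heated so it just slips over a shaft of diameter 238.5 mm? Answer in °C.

Required Δd = 238.5 − 236.9 = 1.6 mm
Δd = αd₀ΔT ⇒ ΔT = Δd/(αd₀) = 1.6 / (19.3×10⁻⁶ × 236.9) = 349.94 K
T_min = 19.0 + 349.94 = 368.94 °C

T = 369 °C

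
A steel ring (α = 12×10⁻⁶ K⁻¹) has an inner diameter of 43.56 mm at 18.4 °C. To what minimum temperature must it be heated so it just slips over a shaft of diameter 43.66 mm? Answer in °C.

T = 210 °C

Required Δd = 43.66 − 43.56 = 0.10 mm
Δd = αd₀ΔT ⇒ ΔT = Δd/(αd₀) = 0.10 / (12×10⁻⁶ × 43.56) = 191.31 K
T_min = 18.4 + 191.31 = 209.71 °C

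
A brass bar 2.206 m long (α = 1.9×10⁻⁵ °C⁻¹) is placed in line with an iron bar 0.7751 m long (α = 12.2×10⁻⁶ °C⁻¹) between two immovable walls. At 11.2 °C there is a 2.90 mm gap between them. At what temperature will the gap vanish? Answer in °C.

α₁L₁ = 4.1914×10⁻⁵ m/K, α₂L₂ = 9.45622×10⁻⁶ m/K → total 5.137022×10⁻⁵ m/K
ΔT = g/(α₁L₁+α₂L₂) = 2.90×10⁻³ / 5.137022×10⁻⁵ = 56.453 K
T = 11.2 + 56.453 = 67.653 °C

T = 67.7 °C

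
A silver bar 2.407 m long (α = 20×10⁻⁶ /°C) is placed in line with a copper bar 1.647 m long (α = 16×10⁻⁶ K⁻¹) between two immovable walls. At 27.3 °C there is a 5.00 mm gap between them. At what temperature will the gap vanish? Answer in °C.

Gap closes when ΔL₁ + ΔL₂ = 5.00 mm = 5.00×10⁻³ m
(α₁L₁ + α₂L₂)ΔT = g
α₁L₁ + α₂L₂ = 20×10⁻⁶×2.407 + 16×10⁻⁶×1.647 = 7.4492×10⁻⁵ m/K
ΔT = 5.00×10⁻³ / 7.4492×10⁻⁵ = 67.121 K
T = 27.3 + 67.121 = 94.421 °C

T = 94.4 °C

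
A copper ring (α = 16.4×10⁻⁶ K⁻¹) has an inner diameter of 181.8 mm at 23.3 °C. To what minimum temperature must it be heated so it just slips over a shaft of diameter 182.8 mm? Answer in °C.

Required Δd = 182.8 − 181.8 = 1.0 mm
Δd = αd₀ΔT ⇒ ΔT = Δd/(αd₀) = 1.0 / (16.4×10⁻⁶ × 181.8) = 335.40 K
T_min = 23.3 + 335.40 = 358.70 °C

T = 359 °C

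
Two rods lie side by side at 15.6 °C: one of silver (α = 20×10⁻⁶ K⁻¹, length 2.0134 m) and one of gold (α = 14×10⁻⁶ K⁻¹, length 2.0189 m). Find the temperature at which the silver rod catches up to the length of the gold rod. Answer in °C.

T = 473.8 °C

Equal length when α₁L₁ΔT − α₂L₂ΔT = L₂ − L₁ = 5.50×10⁻³ m
α₁L₁ = 4.0268×10⁻⁵, α₂L₂ = 2.82646×10⁻⁵ → Δ(αL) = 1.20034×10⁻⁵ m/K
ΔT = 5.50×10⁻³ / 1.20034×10⁻⁵ = 458.204 K, so T = 15.6 + 458.204 = 473.804 °C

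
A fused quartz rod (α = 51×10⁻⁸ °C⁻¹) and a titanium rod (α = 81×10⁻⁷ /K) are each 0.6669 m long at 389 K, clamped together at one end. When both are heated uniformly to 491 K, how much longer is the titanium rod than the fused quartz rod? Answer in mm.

ΔT = 102 K
fused quartz: ΔL = 51×10⁻⁸ × 0.6669 m × 102 = 3.4692×10⁻⁵ m = 0.034692 mm
titanium: ΔL = 81×10⁻⁷ × 0.6669 m × 102 = 5.5099×10⁻⁴ m = 0.55099 mm
difference = 0.55099 − 0.034692 = 0.516298 mm

0.516 mm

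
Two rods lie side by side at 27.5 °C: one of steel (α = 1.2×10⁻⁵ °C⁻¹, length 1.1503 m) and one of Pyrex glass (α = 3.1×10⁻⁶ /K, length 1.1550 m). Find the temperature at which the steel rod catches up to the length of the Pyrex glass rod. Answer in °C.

L₁(1 + α₁ΔT) = L₂(1 + α₂ΔT) ⇒ ΔT = (L₂ − L₁)/(α₁L₁ − α₂L₂)
L₂ − L₁ = 1.1550 − 1.1503 = 4.70×10⁻³ m
α₁L₁ − α₂L₂ = 1.2×10⁻⁵×1.1503 − 3.1×10⁻⁶×1.1550 = 1.02231×10⁻⁵ m/K
ΔT = 4.70×10⁻³ / 1.02231×10⁻⁵ = 459.743 K
T = 27.5 + 459.743 = 487.243 °C

T = 487.2 °C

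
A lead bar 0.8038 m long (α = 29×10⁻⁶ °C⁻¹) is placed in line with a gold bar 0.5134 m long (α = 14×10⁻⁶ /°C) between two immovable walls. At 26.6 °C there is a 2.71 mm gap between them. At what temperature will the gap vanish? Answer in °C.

α₁L₁ = 2.33102×10⁻⁵ m/K, α₂L₂ = 7.1876×10⁻⁶ m/K → total 3.04978×10⁻⁵ m/K
ΔT = g/(α₁L₁+α₂L₂) = 2.71×10⁻³ / 3.04978×10⁻⁵ = 88.86 K
T = 26.6 + 88.86 = 115.46 °C

T = 115 °C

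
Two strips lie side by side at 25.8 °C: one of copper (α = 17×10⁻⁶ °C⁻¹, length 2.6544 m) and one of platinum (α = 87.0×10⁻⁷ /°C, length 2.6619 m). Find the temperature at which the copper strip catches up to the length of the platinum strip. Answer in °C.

Equal length when α₁L₁ΔT − α₂L₂ΔT = L₂ − L₁ = 7.50×10⁻³ m
α₁L₁ = 4.51248×10⁻⁵, α₂L₂ = 2.315853×10⁻⁵ → Δ(αL) = 2.196627×10⁻⁵ m/K
ΔT = 7.50×10⁻³ / 2.196627×10⁻⁵ = 341.433 K, so T = 25.8 + 341.433 = 367.233 °C

T = 367.2 °C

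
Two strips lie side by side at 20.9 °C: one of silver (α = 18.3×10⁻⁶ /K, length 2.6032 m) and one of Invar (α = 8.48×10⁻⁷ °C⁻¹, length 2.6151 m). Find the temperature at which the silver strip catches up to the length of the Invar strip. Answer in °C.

T = 282.9 °C

Equal length when α₁L₁ΔT − α₂L₂ΔT = L₂ − L₁ = 1.19×10⁻² m
α₁L₁ = 4.763856×10⁻⁵, α₂L₂ = 2.2176048×10⁻⁶ → Δ(αL) = 4.54209552×10⁻⁵ m/K
ΔT = 1.19×10⁻² / 4.54209552×10⁻⁵ = 261.994 K, so T = 20.9 + 261.994 = 282.894 °C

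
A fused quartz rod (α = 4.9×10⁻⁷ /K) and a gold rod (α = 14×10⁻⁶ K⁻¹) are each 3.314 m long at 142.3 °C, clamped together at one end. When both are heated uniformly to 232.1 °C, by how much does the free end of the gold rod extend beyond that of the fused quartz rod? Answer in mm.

ΔT = 89.8 K
fused quartz: ΔL = 4.9×10⁻⁷ × 3.314 m × 89.8 = 1.4582×10⁻⁴ m = 0.14582 mm
gold: ΔL = 14×10⁻⁶ × 3.314 m × 89.8 = 4.1664×10⁻³ m = 4.1664 mm
difference = 4.1664 − 0.14582 = 4.02058 mm

4.02 mm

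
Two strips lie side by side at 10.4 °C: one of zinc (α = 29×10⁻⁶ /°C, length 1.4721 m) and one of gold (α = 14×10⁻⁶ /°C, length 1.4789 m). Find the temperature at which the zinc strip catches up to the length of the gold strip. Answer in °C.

L₁(1 + α₁ΔT) = L₂(1 + α₂ΔT) ⇒ ΔT = (L₂ − L₁)/(α₁L₁ − α₂L₂)
L₂ − L₁ = 1.4789 − 1.4721 = 6.80×10⁻³ m
α₁L₁ − α₂L₂ = 29×10⁻⁶×1.4721 − 14×10⁻⁶×1.4789 = 2.19863×10⁻⁵ m/K
ΔT = 6.80×10⁻³ / 2.19863×10⁻⁵ = 309.284 K
T = 10.4 + 309.284 = 319.684 °C

T = 319.7 °C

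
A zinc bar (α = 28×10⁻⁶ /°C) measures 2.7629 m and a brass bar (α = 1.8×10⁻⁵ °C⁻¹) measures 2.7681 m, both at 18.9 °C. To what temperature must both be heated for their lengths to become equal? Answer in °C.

T = 207.7 °C

L₁(1 + α₁ΔT) = L₂(1 + α₂ΔT) ⇒ ΔT = (L₂ − L₁)/(α₁L₁ − α₂L₂)
L₂ − L₁ = 2.7681 − 2.7629 = 5.20×10⁻³ m
α₁L₁ − α₂L₂ = 28×10⁻⁶×2.7629 − 1.8×10⁻⁵×2.7681 = 2.75354×10⁻⁵ m/K
ΔT = 5.20×10⁻³ / 2.75354×10⁻⁵ = 188.848 K
T = 18.9 + 188.848 = 207.748 °C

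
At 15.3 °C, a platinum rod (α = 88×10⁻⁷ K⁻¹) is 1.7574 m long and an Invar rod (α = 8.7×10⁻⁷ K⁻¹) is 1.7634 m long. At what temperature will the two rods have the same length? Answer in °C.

L₁(1 + α₁ΔT) = L₂(1 + α₂ΔT) ⇒ ΔT = (L₂ − L₁)/(α₁L₁ − α₂L₂)
L₂ − L₁ = 1.7634 − 1.7574 = 6.00×10⁻³ m
α₁L₁ − α₂L₂ = 88×10⁻⁷×1.7574 − 8.7×10⁻⁷×1.7634 = 1.3930962×10⁻⁵ m/K
ΔT = 6.00×10⁻³ / 1.3930962×10⁻⁵ = 430.695 K
T = 15.3 + 430.695 = 445.995 °C

T = 446.0 °C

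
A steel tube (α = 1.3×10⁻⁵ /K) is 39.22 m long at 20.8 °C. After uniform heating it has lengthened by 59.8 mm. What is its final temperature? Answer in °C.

ΔL = αL₀ΔT ⇒ ΔT = ΔL / (αL₀)
ΔT = 59.8×10⁻³ m / (1.3×10⁻⁵ × 39.22 m) = 117.29 K
T = 20.8 + 117.29 = 138.09 °C

T = 138 °C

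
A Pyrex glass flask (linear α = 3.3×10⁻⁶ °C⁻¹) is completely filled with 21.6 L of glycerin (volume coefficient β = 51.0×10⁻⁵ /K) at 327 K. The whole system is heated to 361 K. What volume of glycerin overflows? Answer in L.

0.367 L

The flask also expands: β_container ≈ 3α = 9.9×10⁻⁶ /K
Net overflow = V₀(β_liq − 3α_cont)ΔT
β − 3α = 5.10×10⁻⁴ − 9.9×10⁻⁶ = 5.001×10⁻⁴ /K; ΔT = 34 K
ΔV = 21.6 × 5.001×10⁻⁴ × 34 = 0.367 L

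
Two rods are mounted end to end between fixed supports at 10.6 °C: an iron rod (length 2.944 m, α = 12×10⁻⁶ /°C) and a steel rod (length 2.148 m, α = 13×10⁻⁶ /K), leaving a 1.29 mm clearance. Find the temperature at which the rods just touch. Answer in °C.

Gap closes when ΔL₁ + ΔL₂ = 1.29 mm = 1.29×10⁻³ m
(α₁L₁ + α₂L₂)ΔT = g
α₁L₁ + α₂L₂ = 12×10⁻⁶×2.944 + 13×10⁻⁶×2.148 = 6.3252×10⁻⁵ m/K
ΔT = 1.29×10⁻³ / 6.3252×10⁻⁵ = 20.395 K
T = 10.6 + 20.395 = 30.995 °C

T = 31.0 °C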